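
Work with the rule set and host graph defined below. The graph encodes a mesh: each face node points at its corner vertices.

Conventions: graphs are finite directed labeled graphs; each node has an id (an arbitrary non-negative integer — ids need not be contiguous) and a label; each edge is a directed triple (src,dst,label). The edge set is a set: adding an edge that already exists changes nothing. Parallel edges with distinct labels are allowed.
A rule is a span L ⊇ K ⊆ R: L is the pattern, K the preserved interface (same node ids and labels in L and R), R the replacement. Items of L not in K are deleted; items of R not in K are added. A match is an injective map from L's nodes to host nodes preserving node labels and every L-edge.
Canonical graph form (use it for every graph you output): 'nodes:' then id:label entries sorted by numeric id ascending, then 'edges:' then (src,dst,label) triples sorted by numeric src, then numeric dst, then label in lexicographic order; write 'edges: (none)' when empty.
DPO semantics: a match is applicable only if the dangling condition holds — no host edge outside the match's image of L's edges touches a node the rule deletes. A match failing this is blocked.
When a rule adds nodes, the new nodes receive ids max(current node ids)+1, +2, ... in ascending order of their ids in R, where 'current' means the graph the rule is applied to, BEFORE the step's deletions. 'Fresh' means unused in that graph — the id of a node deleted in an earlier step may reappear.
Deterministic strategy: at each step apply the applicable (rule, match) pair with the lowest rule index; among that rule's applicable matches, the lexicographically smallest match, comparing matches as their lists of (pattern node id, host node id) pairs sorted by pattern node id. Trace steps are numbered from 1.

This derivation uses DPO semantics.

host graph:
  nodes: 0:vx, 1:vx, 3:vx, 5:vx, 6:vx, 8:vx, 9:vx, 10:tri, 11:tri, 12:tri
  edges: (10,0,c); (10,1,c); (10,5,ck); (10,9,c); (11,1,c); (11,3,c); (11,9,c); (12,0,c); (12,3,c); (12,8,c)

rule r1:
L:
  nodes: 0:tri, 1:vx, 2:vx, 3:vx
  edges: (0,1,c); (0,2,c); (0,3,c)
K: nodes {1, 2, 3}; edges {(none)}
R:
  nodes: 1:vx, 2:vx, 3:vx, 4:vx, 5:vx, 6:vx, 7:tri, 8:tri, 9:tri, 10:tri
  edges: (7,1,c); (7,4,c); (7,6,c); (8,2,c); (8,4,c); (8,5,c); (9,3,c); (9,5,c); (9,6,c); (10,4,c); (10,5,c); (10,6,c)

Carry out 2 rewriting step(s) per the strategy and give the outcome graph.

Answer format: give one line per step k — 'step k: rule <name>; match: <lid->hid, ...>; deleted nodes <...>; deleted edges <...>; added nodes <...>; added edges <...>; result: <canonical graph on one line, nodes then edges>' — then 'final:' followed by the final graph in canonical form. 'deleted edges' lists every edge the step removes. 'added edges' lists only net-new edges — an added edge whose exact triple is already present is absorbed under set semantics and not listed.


step 1: rule r1; match: 0->11, 1->1, 2->3, 3->9; deleted nodes 11; deleted edges (11,1,c); (11,3,c); (11,9,c); added nodes 13, 14, 15, 16, 17, 18, 19; added edges (16,1,c); (16,13,c); (16,15,c); (17,3,c); (17,13,c); (17,14,c); (18,9,c); (18,14,c); (18,15,c); (19,13,c); (19,14,c); (19,15,c); result: nodes: 0:vx, 1:vx, 3:vx, 5:vx, 6:vx, 8:vx, 9:vx, 10:tri, 12:tri, 13:vx, 14:vx, 15:vx, 16:tri, 17:tri, 18:tri, 19:tri edges: (10,0,c); (10,1,c); (10,5,ck); (10,9,c); (12,0,c); (12,3,c); (12,8,c); (16,1,c); (16,13,c); (16,15,c); (17,3,c); (17,13,c); (17,14,c); (18,9,c); (18,14,c); (18,15,c); (19,13,c); (19,14,c); (19,15,c)
step 2: rule r1; match: 0->12, 1->0, 2->3, 3->8; deleted nodes 12; deleted edges (12,0,c); (12,3,c); (12,8,c); added nodes 20, 21, 22, 23, 24, 25, 26; added edges (23,0,c); (23,20,c); (23,22,c); (24,3,c); (24,20,c); (24,21,c); (25,8,c); (25,21,c); (25,22,c); (26,20,c); (26,21,c); (26,22,c); result: nodes: 0:vx, 1:vx, 3:vx, 5:vx, 6:vx, 8:vx, 9:vx, 10:tri, 13:vx, 14:vx, 15:vx, 16:tri, 17:tri, 18:tri, 19:tri, 20:vx, 21:vx, 22:vx, 23:tri, 24:tri, 25:tri, 26:tri edges: (10,0,c); (10,1,c); (10,5,ck); (10,9,c); (16,1,c); (16,13,c); (16,15,c); (17,3,c); (17,13,c); (17,14,c); (18,9,c); (18,14,c); (18,15,c); (19,13,c); (19,14,c); (19,15,c); (23,0,c); (23,20,c); (23,22,c); (24,3,c); (24,20,c); (24,21,c); (25,8,c); (25,21,c); (25,22,c); (26,20,c); (26,21,c); (26,22,c)
final:
nodes: 0:vx, 1:vx, 3:vx, 5:vx, 6:vx, 8:vx, 9:vx, 10:tri, 13:vx, 14:vx, 15:vx, 16:tri, 17:tri, 18:tri, 19:tri, 20:vx, 21:vx, 22:vx, 23:tri, 24:tri, 25:tri, 26:tri
edges: (10,0,c); (10,1,c); (10,5,ck); (10,9,c); (16,1,c); (16,13,c); (16,15,c); (17,3,c); (17,13,c); (17,14,c); (18,9,c); (18,14,c); (18,15,c); (19,13,c); (19,14,c); (19,15,c); (23,0,c); (23,20,c); (23,22,c); (24,3,c); (24,20,c); (24,21,c); (25,8,c); (25,21,c); (25,22,c); (26,20,c); (26,21,c); (26,22,c)


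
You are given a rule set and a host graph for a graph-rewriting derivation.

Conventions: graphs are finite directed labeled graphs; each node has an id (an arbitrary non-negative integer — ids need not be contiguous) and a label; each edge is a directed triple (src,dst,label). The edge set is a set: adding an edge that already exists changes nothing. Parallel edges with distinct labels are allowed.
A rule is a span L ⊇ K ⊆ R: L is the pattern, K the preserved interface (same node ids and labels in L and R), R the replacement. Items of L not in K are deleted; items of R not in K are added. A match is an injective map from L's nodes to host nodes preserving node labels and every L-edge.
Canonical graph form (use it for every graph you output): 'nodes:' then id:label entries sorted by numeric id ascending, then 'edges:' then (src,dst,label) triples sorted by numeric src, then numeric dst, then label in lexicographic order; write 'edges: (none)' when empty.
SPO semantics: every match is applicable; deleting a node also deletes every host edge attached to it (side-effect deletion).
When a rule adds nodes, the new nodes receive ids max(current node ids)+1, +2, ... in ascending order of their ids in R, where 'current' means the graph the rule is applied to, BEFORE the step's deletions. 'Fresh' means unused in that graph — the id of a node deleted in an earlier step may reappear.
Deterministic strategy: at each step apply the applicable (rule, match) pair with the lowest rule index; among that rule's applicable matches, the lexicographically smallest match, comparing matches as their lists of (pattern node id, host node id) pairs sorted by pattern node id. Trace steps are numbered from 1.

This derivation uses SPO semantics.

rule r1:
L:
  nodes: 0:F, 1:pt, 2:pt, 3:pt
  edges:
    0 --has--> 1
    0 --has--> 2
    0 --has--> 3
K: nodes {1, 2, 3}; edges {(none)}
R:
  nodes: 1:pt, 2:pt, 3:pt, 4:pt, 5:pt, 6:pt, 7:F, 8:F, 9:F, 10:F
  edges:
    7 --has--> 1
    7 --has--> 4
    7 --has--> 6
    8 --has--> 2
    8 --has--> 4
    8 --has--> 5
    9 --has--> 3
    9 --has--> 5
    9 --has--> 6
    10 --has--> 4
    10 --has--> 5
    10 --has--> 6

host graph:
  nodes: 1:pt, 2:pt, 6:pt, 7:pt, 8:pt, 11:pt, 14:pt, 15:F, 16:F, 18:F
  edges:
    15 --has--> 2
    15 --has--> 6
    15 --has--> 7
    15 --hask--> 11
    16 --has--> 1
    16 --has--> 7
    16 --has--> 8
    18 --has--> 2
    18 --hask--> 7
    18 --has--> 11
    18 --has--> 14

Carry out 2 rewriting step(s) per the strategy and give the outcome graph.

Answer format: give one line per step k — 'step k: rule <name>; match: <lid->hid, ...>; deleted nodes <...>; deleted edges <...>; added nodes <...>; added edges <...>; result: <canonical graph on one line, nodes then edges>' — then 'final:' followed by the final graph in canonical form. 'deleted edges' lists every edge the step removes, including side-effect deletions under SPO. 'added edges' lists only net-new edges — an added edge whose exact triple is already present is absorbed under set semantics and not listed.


step 1: rule r1; match: 0->15, 1->2, 2->6, 3->7; deleted nodes 15; deleted edges (15,2,has); (15,6,has); (15,7,has); (15,11,hask); added nodes 19, 20, 21, 22, 23, 24, 25; added edges (22,2,has); (22,19,has); (22,21,has); (23,6,has); (23,19,has); (23,20,has); (24,7,has); (24,20,has); (24,21,has); (25,19,has); (25,20,has); (25,21,has); result: nodes: 1:pt, 2:pt, 6:pt, 7:pt, 8:pt, 11:pt, 14:pt, 16:F, 18:F, 19:pt, 20:pt, 21:pt, 22:F, 23:F, 24:F, 25:F edges: (16,1,has); (16,7,has); (16,8,has); (18,2,has); (18,7,hask); (18,11,has); (18,14,has); (22,2,has); (22,19,has); (22,21,has); (23,6,has); (23,19,has); (23,20,has); (24,7,has); (24,20,has); (24,21,has); (25,19,has); (25,20,has); (25,21,has)
step 2: rule r1; match: 0->16, 1->1, 2->7, 3->8; deleted nodes 16; deleted edges (16,1,has); (16,7,has); (16,8,has); added nodes 26, 27, 28, 29, 30, 31, 32; added edges (29,1,has); (29,26,has); (29,28,has); (30,7,has); (30,26,has); (30,27,has); (31,8,has); (31,27,has); (31,28,has); (32,26,has); (32,27,has); (32,28,has); result: nodes: 1:pt, 2:pt, 6:pt, 7:pt, 8:pt, 11:pt, 14:pt, 18:F, 19:pt, 20:pt, 21:pt, 22:F, 23:F, 24:F, 25:F, 26:pt, 27:pt, 28:pt, 29:F, 30:F, 31:F, 32:F edges: (18,2,has); (18,7,hask); (18,11,has); (18,14,has); (22,2,has); (22,19,has); (22,21,has); (23,6,has); (23,19,has); (23,20,has); (24,7,has); (24,20,has); (24,21,has); (25,19,has); (25,20,has); (25,21,has); (29,1,has); (29,26,has); (29,28,has); (30,7,has); (30,26,has); (30,27,has); (31,8,has); (31,27,has); (31,28,has); (32,26,has); (32,27,has); (32,28,has)
final:
nodes: 1:pt, 2:pt, 6:pt, 7:pt, 8:pt, 11:pt, 14:pt, 18:F, 19:pt, 20:pt, 21:pt, 22:F, 23:F, 24:F, 25:F, 26:pt, 27:pt, 28:pt, 29:F, 30:F, 31:F, 32:F
edges: (18,2,has); (18,7,hask); (18,11,has); (18,14,has); (22,2,has); (22,19,has); (22,21,has); (23,6,has); (23,19,has); (23,20,has); (24,7,has); (24,20,has); (24,21,has); (25,19,has); (25,20,has); (25,21,has); (29,1,has); (29,26,has); (29,28,has); (30,7,has); (30,26,has); (30,27,has); (31,8,has); (31,27,has); (31,28,has); (32,26,has); (32,27,has); (32,28,has)


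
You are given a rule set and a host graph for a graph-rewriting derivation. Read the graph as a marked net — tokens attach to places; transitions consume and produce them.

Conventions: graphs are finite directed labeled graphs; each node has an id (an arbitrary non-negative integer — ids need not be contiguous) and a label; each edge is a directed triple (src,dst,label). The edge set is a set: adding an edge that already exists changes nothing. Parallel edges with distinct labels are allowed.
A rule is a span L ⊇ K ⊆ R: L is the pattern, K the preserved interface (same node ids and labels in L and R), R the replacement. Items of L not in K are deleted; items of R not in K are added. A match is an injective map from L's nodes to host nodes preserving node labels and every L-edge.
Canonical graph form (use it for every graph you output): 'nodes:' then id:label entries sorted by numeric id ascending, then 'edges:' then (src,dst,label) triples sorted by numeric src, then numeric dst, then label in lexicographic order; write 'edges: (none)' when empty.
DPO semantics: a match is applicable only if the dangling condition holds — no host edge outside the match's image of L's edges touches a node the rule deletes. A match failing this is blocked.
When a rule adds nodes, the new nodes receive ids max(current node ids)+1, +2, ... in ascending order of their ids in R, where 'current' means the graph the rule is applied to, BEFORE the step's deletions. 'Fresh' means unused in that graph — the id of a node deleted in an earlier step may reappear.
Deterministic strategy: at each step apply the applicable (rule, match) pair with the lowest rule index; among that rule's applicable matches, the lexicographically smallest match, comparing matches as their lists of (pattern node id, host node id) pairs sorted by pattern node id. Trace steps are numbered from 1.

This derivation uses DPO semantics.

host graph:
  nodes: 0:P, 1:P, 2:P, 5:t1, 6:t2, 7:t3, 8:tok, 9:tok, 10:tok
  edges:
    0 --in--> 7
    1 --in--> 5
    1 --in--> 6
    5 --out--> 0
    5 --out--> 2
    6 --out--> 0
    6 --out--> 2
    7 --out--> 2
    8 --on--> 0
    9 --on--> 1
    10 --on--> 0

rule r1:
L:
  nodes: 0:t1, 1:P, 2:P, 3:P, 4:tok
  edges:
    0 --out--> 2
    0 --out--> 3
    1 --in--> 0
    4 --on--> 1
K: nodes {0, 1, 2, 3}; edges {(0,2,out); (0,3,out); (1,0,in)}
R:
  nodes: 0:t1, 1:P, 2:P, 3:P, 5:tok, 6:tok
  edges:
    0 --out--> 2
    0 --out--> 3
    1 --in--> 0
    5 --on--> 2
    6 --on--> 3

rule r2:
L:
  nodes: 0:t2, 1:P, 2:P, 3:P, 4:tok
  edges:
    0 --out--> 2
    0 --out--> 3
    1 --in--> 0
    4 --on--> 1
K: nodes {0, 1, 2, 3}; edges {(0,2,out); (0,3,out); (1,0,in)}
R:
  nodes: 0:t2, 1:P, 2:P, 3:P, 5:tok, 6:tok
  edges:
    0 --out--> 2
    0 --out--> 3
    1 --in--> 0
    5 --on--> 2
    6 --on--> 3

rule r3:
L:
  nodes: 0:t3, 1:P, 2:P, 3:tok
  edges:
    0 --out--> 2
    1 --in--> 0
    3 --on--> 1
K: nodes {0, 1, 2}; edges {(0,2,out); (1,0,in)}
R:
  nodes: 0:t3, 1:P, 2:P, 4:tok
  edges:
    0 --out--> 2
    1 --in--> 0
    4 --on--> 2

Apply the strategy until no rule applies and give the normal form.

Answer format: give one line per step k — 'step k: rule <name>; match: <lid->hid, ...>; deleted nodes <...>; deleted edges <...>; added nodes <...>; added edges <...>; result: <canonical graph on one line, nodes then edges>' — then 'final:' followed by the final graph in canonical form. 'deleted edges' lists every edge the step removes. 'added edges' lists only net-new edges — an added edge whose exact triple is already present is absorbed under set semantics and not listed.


step 1: rule r1; match: 0->5, 1->1, 2->0, 3->2, 4->9; deleted nodes 9; deleted edges (9,1,on); added nodes 11, 12; added edges (11,0,on); (12,2,on); result: nodes: 0:P, 1:P, 2:P, 5:t1, 6:t2, 7:t3, 8:tok, 10:tok, 11:tok, 12:tok edges: (0,7,in); (1,5,in); (1,6,in); (5,0,out); (5,2,out); (6,0,out); (6,2,out); (7,2,out); (8,0,on); (10,0,on); (11,0,on); (12,2,on)
step 2: rule r3; match: 0->7, 1->0, 2->2, 3->8; deleted nodes 8; deleted edges (8,0,on); added nodes 13; added edges (13,2,on); result: nodes: 0:P, 1:P, 2:P, 5:t1, 6:t2, 7:t3, 10:tok, 11:tok, 12:tok, 13:tok edges: (0,7,in); (1,5,in); (1,6,in); (5,0,out); (5,2,out); (6,0,out); (6,2,out); (7,2,out); (10,0,on); (11,0,on); (12,2,on); (13,2,on)
step 3: rule r3; match: 0->7, 1->0, 2->2, 3->10; deleted nodes 10; deleted edges (10,0,on); added nodes 14; added edges (14,2,on); result: nodes: 0:P, 1:P, 2:P, 5:t1, 6:t2, 7:t3, 11:tok, 12:tok, 13:tok, 14:tok edges: (0,7,in); (1,5,in); (1,6,in); (5,0,out); (5,2,out); (6,0,out); (6,2,out); (7,2,out); (11,0,on); (12,2,on); (13,2,on); (14,2,on)
step 4: rule r3; match: 0->7, 1->0, 2->2, 3->11; deleted nodes 11; deleted edges (11,0,on); added nodes 15; added edges (15,2,on); result: nodes: 0:P, 1:P, 2:P, 5:t1, 6:t2, 7:t3, 12:tok, 13:tok, 14:tok, 15:tok edges: (0,7,in); (1,5,in); (1,6,in); (5,0,out); (5,2,out); (6,0,out); (6,2,out); (7,2,out); (12,2,on); (13,2,on); (14,2,on); (15,2,on)
final:
nodes: 0:P, 1:P, 2:P, 5:t1, 6:t2, 7:t3, 12:tok, 13:tok, 14:tok, 15:tok
edges: (0,7,in); (1,5,in); (1,6,in); (5,0,out); (5,2,out); (6,0,out); (6,2,out); (7,2,out); (12,2,on); (13,2,on); (14,2,on); (15,2,on)


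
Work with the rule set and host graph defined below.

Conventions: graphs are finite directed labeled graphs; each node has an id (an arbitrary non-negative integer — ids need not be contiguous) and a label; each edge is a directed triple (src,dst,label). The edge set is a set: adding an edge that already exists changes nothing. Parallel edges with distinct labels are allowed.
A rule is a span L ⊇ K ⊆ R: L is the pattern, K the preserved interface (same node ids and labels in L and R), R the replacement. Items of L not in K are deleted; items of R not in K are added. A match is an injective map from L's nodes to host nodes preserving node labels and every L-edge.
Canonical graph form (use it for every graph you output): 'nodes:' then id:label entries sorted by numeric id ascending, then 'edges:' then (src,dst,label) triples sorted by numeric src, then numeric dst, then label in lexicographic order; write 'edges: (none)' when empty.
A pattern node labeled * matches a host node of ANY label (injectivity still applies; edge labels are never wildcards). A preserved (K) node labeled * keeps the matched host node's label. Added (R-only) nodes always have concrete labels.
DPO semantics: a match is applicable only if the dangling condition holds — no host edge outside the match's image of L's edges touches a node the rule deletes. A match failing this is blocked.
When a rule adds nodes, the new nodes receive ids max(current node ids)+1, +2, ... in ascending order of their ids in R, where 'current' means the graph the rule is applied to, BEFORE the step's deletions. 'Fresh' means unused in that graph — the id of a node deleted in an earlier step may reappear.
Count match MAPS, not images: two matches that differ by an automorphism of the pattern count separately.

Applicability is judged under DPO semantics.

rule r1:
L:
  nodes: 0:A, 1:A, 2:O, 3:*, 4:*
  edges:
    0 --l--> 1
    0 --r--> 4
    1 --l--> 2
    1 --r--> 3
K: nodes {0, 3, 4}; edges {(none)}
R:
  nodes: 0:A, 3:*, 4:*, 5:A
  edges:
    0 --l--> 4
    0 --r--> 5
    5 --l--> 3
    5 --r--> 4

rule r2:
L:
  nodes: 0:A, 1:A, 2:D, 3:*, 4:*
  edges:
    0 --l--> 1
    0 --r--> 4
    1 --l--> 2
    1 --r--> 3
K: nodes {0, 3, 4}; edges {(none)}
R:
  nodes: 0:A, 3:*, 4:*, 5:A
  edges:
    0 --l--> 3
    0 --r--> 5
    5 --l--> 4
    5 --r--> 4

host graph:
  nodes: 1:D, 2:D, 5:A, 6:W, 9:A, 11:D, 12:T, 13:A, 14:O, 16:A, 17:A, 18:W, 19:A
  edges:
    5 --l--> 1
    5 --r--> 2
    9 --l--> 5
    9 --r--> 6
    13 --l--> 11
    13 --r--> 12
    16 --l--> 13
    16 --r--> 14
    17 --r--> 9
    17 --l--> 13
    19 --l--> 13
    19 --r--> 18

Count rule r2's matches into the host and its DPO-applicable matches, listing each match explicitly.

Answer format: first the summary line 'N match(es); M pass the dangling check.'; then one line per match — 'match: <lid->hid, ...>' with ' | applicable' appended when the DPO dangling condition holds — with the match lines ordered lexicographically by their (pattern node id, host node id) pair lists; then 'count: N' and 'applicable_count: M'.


4 match(es); 1 pass the dangling check.
match: 0->9, 1->5, 2->1, 3->2, 4->6 | applicable
match: 0->16, 1->13, 2->11, 3->12, 4->14
match: 0->17, 1->13, 2->11, 3->12, 4->9
match: 0->19, 1->13, 2->11, 3->12, 4->18
count: 4
applicable_count: 1


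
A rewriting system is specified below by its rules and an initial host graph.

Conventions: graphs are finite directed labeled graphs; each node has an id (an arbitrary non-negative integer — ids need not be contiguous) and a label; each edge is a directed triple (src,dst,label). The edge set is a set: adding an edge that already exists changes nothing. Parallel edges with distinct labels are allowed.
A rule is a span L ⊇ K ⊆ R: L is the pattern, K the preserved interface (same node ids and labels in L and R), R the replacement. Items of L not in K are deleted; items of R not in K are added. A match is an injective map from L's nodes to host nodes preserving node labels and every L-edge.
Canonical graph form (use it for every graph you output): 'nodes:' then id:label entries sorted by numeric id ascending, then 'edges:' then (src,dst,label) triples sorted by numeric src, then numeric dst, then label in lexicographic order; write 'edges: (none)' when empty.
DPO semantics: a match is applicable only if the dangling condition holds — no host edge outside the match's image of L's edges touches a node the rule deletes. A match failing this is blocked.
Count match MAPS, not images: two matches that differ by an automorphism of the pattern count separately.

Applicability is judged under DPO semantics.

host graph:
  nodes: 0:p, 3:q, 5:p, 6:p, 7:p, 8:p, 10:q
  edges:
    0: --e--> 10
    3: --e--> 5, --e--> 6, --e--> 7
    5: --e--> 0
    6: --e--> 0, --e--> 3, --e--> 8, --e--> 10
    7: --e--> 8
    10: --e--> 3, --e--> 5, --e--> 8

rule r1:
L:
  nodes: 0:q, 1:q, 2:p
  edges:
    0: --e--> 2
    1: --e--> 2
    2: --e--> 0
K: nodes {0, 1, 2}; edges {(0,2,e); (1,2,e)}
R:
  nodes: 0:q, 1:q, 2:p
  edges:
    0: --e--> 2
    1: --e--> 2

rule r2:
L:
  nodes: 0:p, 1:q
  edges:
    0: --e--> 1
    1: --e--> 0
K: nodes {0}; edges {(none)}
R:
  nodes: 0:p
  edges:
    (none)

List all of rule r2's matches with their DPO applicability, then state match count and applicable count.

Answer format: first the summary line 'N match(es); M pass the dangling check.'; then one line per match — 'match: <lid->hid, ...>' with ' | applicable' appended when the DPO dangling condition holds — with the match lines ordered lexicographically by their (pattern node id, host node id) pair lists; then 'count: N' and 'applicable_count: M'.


1 match(es); 0 pass the dangling check.
match: 0->6, 1->3
count: 1
applicable_count: 0


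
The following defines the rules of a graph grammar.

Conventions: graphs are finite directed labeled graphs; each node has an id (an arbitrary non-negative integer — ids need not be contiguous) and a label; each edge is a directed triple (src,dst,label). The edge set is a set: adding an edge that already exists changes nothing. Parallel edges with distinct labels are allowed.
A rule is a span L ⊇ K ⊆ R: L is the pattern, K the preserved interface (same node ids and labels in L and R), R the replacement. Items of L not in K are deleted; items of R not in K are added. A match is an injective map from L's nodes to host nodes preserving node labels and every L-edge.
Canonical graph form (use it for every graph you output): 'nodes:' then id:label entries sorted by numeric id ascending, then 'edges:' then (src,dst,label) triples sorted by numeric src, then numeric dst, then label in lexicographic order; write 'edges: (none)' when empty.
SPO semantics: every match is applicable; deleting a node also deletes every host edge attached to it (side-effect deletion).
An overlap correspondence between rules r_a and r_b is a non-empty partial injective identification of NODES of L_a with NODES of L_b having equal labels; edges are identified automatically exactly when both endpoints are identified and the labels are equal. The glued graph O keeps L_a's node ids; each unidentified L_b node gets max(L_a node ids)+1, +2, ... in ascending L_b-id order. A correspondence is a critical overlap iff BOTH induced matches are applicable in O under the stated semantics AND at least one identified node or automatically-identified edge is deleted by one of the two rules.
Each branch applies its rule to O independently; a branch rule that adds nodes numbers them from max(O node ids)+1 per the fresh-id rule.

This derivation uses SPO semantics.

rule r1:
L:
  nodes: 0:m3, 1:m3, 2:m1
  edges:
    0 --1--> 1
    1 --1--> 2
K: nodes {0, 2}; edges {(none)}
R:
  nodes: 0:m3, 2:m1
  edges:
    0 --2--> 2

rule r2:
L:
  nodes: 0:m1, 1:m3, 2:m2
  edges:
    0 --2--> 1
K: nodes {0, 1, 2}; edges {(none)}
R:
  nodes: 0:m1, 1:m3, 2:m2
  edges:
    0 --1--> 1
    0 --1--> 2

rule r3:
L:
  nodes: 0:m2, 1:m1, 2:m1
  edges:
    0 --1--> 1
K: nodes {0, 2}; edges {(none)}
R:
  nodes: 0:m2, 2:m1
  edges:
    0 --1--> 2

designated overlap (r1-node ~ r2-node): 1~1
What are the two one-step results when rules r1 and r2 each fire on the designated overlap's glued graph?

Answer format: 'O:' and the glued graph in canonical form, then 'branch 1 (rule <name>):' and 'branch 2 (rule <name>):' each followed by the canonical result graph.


O:
nodes: 0:m3, 1:m3, 2:m1, 3:m1, 4:m2
edges: (0,1,1); (1,2,1); (3,1,2)
branch 1 (rule r1):
nodes: 0:m3, 2:m1, 3:m1, 4:m2
edges: (0,2,2)
branch 2 (rule r2):
nodes: 0:m3, 1:m3, 2:m1, 3:m1, 4:m2
edges: (0,1,1); (1,2,1); (3,1,1); (3,4,1)


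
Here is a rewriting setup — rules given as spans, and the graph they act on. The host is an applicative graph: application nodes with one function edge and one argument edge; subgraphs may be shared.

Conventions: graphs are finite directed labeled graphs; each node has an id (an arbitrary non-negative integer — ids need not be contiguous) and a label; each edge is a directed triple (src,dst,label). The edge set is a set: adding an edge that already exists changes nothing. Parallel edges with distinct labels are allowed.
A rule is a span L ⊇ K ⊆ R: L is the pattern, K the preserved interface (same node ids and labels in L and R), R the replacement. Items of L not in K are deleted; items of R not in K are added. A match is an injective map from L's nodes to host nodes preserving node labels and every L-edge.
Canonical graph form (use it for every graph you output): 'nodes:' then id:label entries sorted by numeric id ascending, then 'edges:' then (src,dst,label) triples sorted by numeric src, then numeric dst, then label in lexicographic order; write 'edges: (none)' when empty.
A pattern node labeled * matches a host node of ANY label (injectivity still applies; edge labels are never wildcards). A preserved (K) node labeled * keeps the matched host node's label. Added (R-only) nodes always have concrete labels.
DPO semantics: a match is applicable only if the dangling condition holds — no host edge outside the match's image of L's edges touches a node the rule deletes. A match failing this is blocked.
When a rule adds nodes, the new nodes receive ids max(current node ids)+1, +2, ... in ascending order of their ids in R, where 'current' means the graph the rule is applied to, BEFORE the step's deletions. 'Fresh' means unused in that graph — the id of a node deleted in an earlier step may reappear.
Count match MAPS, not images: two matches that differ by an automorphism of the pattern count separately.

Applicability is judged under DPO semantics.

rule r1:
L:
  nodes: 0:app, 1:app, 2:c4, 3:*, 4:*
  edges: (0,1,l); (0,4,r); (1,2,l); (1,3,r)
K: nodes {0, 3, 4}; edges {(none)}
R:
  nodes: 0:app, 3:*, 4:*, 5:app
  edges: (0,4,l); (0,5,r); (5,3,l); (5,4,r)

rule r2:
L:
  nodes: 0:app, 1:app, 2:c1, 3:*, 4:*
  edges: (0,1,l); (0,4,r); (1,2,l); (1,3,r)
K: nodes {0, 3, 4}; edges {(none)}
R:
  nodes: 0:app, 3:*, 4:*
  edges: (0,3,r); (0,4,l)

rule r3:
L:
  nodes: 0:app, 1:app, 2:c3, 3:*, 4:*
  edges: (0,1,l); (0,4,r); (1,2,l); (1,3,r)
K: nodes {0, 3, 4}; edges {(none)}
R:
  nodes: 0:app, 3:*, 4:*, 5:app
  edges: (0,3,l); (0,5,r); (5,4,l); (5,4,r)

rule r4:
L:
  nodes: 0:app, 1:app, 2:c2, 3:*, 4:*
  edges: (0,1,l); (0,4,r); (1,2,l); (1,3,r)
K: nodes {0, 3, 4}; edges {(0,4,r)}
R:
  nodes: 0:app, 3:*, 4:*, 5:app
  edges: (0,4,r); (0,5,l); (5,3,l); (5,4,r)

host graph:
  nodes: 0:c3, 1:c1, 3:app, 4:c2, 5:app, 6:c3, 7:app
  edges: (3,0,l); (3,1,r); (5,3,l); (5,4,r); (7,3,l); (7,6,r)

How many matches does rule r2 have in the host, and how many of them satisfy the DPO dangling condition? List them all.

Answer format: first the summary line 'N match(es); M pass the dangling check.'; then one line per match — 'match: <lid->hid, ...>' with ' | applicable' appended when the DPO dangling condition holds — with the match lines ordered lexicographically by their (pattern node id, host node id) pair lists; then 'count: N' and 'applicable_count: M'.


0 match(es); 0 pass the dangling check.
count: 0
applicable_count: 0


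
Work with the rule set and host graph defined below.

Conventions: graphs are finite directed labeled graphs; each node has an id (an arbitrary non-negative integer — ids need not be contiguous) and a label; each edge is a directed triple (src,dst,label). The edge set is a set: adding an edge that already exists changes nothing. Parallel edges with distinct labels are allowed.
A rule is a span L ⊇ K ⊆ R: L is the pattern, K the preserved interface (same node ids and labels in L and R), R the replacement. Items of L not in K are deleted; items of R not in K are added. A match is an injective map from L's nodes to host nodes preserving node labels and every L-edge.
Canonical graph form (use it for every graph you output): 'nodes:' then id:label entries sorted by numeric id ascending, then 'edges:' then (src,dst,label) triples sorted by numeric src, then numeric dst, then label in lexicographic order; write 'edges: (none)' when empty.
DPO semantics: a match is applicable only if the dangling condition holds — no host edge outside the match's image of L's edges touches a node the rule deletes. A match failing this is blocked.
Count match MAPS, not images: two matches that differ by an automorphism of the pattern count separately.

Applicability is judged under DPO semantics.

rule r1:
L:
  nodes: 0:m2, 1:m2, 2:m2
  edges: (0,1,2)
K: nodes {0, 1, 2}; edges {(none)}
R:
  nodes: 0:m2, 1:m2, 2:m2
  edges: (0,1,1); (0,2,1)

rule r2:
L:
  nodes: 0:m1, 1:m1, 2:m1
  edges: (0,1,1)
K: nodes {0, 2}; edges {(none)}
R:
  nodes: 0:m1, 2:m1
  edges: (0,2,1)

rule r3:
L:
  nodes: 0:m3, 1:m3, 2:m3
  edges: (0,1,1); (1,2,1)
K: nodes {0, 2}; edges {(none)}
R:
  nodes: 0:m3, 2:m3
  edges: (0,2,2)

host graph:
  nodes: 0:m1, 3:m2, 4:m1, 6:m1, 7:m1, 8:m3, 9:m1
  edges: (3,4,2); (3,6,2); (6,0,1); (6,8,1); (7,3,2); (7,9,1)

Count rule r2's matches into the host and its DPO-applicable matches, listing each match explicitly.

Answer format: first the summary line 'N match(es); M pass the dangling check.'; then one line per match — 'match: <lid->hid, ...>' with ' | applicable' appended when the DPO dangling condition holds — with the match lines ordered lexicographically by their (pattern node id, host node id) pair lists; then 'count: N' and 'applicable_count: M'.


6 match(es); 6 pass the dangling check.
match: 0->6, 1->0, 2->4 | applicable
match: 0->6, 1->0, 2->7 | applicable
match: 0->6, 1->0, 2->9 | applicable
match: 0->7, 1->9, 2->0 | applicable
match: 0->7, 1->9, 2->4 | applicable
match: 0->7, 1->9, 2->6 | applicable
count: 6
applicable_count: 6


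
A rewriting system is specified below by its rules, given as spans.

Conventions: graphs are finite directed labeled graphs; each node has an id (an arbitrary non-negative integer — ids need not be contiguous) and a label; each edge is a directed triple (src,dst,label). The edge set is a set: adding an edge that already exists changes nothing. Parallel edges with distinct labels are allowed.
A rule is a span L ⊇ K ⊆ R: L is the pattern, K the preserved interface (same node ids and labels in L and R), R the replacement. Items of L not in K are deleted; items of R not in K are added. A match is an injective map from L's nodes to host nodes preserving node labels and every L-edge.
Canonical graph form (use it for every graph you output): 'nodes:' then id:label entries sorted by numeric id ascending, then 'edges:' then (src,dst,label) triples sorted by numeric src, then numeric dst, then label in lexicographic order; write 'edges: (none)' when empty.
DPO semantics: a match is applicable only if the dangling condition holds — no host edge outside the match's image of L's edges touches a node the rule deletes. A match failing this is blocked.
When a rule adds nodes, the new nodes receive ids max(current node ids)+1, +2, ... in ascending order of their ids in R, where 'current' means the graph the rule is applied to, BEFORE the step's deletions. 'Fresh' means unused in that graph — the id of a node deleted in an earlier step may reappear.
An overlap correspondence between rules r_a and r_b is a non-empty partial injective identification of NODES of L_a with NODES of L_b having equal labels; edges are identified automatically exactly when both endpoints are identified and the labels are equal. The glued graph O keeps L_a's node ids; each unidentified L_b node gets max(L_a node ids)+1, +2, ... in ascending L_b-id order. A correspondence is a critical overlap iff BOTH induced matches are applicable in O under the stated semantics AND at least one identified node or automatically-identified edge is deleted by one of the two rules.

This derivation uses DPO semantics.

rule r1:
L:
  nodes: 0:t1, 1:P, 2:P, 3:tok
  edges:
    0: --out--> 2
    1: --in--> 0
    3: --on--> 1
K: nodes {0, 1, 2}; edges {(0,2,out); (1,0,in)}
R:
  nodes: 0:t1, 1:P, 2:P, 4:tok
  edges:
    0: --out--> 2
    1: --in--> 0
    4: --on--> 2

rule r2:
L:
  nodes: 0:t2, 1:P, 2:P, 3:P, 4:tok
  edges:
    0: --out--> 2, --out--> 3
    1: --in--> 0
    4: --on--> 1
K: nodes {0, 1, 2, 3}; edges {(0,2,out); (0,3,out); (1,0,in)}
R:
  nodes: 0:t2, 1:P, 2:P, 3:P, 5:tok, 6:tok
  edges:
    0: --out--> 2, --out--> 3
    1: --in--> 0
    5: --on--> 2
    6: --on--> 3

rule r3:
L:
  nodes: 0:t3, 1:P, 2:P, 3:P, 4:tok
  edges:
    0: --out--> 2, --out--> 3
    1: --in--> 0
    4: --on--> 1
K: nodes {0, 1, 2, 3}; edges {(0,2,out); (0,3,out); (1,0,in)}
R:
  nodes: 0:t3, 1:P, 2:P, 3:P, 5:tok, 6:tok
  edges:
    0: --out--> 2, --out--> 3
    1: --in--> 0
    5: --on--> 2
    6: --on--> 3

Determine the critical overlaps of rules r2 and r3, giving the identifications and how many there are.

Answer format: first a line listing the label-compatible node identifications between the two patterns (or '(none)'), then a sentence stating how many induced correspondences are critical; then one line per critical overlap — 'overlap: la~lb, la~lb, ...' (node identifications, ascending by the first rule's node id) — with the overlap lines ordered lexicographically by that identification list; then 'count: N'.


label-compatible node identifications between L(r2) and L(r3): 1~1, 1~2, 1~3, 2~1, 2~2, 2~3, 3~1, 3~2, 3~3, 4~4
7 of the induced correspondences are critical overlaps of r2 and r3.
overlap: 1~1, 2~2, 3~3, 4~4
overlap: 1~1, 2~2, 4~4
overlap: 1~1, 2~3, 3~2, 4~4
overlap: 1~1, 2~3, 4~4
overlap: 1~1, 3~2, 4~4
overlap: 1~1, 3~3, 4~4
overlap: 1~1, 4~4
count: 7


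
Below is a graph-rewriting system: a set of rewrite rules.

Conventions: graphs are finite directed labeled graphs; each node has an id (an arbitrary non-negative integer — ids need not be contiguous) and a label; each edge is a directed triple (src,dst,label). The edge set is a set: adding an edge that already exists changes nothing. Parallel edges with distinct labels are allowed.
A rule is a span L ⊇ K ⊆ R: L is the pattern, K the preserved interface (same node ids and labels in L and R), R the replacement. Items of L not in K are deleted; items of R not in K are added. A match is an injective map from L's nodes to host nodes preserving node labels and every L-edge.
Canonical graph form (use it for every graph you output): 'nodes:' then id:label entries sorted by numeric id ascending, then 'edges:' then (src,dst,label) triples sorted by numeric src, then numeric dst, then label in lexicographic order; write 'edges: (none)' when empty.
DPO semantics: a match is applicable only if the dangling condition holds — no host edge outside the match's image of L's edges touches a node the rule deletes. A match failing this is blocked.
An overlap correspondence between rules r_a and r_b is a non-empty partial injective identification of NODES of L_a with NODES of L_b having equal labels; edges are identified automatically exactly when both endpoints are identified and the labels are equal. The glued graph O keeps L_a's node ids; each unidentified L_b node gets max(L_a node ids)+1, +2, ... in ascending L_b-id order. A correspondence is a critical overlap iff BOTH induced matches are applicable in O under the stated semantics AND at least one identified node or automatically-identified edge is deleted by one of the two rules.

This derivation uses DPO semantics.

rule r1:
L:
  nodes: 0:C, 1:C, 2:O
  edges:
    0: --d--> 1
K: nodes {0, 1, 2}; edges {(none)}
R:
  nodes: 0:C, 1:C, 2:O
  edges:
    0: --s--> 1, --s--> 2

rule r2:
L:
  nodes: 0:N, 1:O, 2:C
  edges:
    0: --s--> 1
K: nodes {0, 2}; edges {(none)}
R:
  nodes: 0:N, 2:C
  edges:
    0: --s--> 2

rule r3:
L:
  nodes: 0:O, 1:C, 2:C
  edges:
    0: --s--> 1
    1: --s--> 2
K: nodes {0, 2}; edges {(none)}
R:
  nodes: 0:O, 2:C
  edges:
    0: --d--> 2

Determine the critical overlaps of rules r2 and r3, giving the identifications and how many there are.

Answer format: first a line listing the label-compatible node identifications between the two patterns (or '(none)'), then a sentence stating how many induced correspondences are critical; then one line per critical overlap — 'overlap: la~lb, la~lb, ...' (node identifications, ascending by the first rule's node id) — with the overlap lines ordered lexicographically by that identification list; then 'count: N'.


label-compatible node identifications between L(r2) and L(r3): 1~0, 2~1, 2~2
1 of the induced correspondences is a critical overlap of r2 and r3.
overlap: 2~1
count: 1


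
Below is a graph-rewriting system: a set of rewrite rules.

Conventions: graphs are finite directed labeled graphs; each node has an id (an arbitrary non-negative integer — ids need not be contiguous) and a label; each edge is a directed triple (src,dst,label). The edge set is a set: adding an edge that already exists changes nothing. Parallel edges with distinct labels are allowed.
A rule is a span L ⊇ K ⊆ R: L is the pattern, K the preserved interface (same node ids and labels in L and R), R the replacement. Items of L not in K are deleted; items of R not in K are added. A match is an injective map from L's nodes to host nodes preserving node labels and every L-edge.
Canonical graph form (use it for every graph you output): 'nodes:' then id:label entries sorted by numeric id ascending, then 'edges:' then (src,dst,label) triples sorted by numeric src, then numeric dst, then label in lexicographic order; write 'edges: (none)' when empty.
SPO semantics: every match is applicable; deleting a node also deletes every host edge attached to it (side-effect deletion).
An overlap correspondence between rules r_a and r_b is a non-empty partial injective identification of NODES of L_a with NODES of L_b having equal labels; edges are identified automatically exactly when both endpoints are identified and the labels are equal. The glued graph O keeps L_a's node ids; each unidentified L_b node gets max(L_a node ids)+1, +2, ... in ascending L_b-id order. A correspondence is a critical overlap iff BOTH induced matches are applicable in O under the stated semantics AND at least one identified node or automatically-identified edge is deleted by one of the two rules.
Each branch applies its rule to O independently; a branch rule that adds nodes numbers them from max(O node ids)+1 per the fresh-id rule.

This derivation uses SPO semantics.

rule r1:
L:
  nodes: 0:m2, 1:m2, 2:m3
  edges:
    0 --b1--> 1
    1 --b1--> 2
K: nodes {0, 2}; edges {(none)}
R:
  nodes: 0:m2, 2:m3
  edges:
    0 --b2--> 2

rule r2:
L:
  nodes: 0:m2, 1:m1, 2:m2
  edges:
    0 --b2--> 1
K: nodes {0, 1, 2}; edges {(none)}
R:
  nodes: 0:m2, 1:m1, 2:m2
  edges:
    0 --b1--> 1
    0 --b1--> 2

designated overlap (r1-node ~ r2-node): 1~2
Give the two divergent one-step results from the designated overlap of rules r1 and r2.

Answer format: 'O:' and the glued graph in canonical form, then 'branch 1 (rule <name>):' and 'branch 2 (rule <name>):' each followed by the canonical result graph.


O:
nodes: 0:m2, 1:m2, 2:m3, 3:m2, 4:m1
edges: (0,1,b1); (1,2,b1); (3,4,b2)
branch 1 (rule r1):
nodes: 0:m2, 2:m3, 3:m2, 4:m1
edges: (0,2,b2); (3,4,b2)
branch 2 (rule r2):
nodes: 0:m2, 1:m2, 2:m3, 3:m2, 4:m1
edges: (0,1,b1); (1,2,b1); (3,1,b1); (3,4,b1)


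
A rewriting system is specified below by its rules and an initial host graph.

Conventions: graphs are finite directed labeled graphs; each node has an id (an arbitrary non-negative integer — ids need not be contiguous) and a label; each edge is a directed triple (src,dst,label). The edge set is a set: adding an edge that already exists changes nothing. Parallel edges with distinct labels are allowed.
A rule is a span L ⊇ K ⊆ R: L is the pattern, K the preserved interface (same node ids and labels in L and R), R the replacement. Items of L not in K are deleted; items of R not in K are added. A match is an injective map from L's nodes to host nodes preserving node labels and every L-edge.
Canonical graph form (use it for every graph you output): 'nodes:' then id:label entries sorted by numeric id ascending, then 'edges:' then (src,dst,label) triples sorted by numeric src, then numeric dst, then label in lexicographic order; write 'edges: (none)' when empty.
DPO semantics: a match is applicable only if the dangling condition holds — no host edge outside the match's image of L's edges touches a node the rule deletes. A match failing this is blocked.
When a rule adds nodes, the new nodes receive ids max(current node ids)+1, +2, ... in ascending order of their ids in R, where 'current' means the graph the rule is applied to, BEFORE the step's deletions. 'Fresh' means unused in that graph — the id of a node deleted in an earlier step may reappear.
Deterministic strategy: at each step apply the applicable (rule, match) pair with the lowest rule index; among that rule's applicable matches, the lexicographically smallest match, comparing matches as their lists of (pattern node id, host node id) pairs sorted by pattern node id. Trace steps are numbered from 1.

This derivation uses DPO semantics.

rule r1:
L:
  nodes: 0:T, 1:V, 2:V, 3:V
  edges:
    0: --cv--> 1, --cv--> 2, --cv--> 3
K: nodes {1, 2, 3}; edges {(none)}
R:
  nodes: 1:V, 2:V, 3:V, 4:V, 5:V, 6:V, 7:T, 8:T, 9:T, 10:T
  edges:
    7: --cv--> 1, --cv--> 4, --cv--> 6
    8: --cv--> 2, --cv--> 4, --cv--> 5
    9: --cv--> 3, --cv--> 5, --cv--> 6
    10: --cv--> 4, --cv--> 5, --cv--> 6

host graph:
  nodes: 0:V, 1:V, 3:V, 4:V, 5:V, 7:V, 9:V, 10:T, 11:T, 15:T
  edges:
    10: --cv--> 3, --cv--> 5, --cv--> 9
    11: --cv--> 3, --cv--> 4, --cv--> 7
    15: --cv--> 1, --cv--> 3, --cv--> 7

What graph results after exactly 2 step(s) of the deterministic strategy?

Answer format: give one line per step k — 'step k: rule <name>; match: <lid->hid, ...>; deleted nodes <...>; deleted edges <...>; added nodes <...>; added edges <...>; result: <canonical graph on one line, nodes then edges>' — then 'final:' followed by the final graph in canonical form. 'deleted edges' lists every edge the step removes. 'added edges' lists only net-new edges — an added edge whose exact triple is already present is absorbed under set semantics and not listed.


step 1: rule r1; match: 0->10, 1->3, 2->5, 3->9; deleted nodes 10; deleted edges (10,3,cv); (10,5,cv); (10,9,cv); added nodes 16, 17, 18, 19, 20, 21, 22; added edges (19,3,cv); (19,16,cv); (19,18,cv); (20,5,cv); (20,16,cv); (20,17,cv); (21,9,cv); (21,17,cv); (21,18,cv); (22,16,cv); (22,17,cv); (22,18,cv); result: nodes: 0:V, 1:V, 3:V, 4:V, 5:V, 7:V, 9:V, 11:T, 15:T, 16:V, 17:V, 18:V, 19:T, 20:T, 21:T, 22:T edges: (11,3,cv); (11,4,cv); (11,7,cv); (15,1,cv); (15,3,cv); (15,7,cv); (19,3,cv); (19,16,cv); (19,18,cv); (20,5,cv); (20,16,cv); (20,17,cv); (21,9,cv); (21,17,cv); (21,18,cv); (22,16,cv); (22,17,cv); (22,18,cv)
step 2: rule r1; match: 0->11, 1->3, 2->4, 3->7; deleted nodes 11; deleted edges (11,3,cv); (11,4,cv); (11,7,cv); added nodes 23, 24, 25, 26, 27, 28, 29; added edges (26,3,cv); (26,23,cv); (26,25,cv); (27,4,cv); (27,23,cv); (27,24,cv); (28,7,cv); (28,24,cv); (28,25,cv); (29,23,cv); (29,24,cv); (29,25,cv); result: nodes: 0:V, 1:V, 3:V, 4:V, 5:V, 7:V, 9:V, 15:T, 16:V, 17:V, 18:V, 19:T, 20:T, 21:T, 22:T, 23:V, 24:V, 25:V, 26:T, 27:T, 28:T, 29:T edges: (15,1,cv); (15,3,cv); (15,7,cv); (19,3,cv); (19,16,cv); (19,18,cv); (20,5,cv); (20,16,cv); (20,17,cv); (21,9,cv); (21,17,cv); (21,18,cv); (22,16,cv); (22,17,cv); (22,18,cv); (26,3,cv); (26,23,cv); (26,25,cv); (27,4,cv); (27,23,cv); (27,24,cv); (28,7,cv); (28,24,cv); (28,25,cv); (29,23,cv); (29,24,cv); (29,25,cv)
final:
nodes: 0:V, 1:V, 3:V, 4:V, 5:V, 7:V, 9:V, 15:T, 16:V, 17:V, 18:V, 19:T, 20:T, 21:T, 22:T, 23:V, 24:V, 25:V, 26:T, 27:T, 28:T, 29:T
edges: (15,1,cv); (15,3,cv); (15,7,cv); (19,3,cv); (19,16,cv); (19,18,cv); (20,5,cv); (20,16,cv); (20,17,cv); (21,9,cv); (21,17,cv); (21,18,cv); (22,16,cv); (22,17,cv); (22,18,cv); (26,3,cv); (26,23,cv); (26,25,cv); (27,4,cv); (27,23,cv); (27,24,cv); (28,7,cv); (28,24,cv); (28,25,cv); (29,23,cv); (29,24,cv); (29,25,cv)
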